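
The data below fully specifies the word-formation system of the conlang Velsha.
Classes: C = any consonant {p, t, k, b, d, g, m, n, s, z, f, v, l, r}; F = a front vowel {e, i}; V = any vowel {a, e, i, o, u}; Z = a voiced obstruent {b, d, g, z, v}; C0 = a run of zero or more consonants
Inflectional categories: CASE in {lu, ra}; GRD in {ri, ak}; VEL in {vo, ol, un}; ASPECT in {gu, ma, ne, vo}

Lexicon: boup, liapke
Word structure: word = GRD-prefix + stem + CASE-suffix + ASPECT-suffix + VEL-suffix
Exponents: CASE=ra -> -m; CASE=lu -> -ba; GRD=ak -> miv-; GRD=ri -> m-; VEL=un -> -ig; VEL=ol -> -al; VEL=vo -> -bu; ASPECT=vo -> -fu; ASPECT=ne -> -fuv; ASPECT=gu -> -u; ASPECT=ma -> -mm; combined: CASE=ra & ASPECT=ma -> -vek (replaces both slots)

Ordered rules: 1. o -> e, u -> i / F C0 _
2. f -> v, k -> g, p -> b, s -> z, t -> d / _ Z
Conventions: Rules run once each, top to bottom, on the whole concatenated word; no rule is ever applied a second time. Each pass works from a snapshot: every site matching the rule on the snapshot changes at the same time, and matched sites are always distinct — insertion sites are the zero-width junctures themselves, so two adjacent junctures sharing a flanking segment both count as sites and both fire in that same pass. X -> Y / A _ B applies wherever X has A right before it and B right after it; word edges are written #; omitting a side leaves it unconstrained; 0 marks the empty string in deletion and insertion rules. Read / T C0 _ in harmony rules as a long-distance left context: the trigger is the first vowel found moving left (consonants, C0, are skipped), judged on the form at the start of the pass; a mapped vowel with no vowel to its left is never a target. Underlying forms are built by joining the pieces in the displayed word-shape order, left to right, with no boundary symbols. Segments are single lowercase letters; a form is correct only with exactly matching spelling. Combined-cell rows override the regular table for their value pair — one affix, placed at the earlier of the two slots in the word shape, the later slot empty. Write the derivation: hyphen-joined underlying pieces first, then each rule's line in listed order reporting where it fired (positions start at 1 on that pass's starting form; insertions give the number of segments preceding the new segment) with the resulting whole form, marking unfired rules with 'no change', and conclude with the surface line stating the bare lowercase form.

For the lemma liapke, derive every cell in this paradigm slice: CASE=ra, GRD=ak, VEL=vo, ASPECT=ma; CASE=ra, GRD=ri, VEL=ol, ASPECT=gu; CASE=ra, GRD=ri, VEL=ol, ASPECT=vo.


cell CASE=ra, GRD=ak, VEL=vo, ASPECT=ma:
underlying: miv-liapke-vek-bu
1. o -> e, u -> i / F C0 _: fires at position(s) 14: mivliapkevekbi
2. f -> v, k -> g, p -> b, s -> z, t -> d / _ Z: fires at position(s) 12: mivliapkevegbi
surface: mivliapkevegbi

cell CASE=ra, GRD=ri, VEL=ol, ASPECT=gu:
underlying: m-liapke-m-u-al
1. o -> e, u -> i / F C0 _: fires at position(s) 9: mliapkemial
2. f -> v, k -> g, p -> b, s -> z, t -> d / _ Z: no change
surface: mliapkemial

cell CASE=ra, GRD=ri, VEL=ol, ASPECT=vo:
underlying: m-liapke-m-fu-al
1. o -> e, u -> i / F C0 _: fires at position(s) 10: mliapkemfial
2. f -> v, k -> g, p -> b, s -> z, t -> d / _ Z: no change
surface: mliapkemfial


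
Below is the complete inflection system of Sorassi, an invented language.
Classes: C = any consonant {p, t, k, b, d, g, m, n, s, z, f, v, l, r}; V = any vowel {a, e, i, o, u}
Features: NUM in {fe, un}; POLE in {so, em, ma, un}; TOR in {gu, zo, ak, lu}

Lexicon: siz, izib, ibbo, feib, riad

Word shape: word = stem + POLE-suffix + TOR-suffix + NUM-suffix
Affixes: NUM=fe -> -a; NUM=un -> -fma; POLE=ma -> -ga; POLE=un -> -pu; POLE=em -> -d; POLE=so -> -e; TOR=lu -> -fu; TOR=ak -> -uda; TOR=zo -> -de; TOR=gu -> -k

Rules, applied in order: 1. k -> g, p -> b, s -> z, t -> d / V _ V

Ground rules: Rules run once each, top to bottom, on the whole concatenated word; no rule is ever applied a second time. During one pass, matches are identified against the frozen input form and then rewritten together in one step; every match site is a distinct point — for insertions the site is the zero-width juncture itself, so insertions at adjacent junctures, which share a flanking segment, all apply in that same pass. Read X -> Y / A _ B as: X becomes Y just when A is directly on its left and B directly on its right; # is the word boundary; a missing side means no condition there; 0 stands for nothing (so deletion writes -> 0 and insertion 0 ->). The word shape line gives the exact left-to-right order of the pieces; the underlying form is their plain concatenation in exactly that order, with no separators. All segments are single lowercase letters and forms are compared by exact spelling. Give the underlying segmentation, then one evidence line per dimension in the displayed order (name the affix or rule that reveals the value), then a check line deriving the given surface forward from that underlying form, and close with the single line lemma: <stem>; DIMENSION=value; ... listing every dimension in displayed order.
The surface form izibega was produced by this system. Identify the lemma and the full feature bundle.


underlying: izib-e-k-a
NUM=fe - signalled by the affix -a
POLE=so - signalled by the affix -e
TOR=gu - signalled by the affix -k
check: izibeka -> izibega
lemma: izib; NUM=fe; POLE=so; TOR=gu


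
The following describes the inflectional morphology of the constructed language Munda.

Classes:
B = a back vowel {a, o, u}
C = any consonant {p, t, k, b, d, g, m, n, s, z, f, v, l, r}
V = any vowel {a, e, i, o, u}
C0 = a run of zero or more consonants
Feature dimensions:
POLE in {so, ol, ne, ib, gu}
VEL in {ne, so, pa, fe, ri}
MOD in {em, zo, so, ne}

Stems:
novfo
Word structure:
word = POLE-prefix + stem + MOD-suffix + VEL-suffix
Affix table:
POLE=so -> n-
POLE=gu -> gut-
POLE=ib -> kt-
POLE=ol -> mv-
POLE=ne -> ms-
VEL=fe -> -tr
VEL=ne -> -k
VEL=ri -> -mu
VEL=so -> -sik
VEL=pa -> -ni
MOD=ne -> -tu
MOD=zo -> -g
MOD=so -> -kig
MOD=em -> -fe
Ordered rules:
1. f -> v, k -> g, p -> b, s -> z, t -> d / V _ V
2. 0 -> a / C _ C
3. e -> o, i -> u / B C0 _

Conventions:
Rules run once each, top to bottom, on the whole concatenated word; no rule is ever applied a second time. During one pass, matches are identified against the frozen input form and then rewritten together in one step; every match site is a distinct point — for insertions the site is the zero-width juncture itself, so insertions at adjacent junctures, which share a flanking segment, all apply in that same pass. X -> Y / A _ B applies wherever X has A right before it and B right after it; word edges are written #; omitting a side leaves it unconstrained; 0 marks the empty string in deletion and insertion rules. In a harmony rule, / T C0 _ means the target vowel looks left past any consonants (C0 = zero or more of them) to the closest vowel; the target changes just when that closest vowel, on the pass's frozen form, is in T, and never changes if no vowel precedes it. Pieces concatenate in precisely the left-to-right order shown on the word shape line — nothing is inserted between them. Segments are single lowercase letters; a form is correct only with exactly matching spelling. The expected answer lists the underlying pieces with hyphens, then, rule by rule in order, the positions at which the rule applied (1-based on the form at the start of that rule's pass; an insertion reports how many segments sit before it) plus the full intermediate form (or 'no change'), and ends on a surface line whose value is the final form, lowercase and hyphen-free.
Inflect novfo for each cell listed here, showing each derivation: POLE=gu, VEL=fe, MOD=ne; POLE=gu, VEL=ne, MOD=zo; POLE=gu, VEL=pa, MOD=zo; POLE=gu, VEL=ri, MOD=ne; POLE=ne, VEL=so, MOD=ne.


cell POLE=gu, VEL=fe, MOD=ne:
underlying: gut-novfo-tu-tr
1. f -> v, k -> g, p -> b, s -> z, t -> d / V _ V: fires at position(s) 9: gutnovfodutr
2. 0 -> a / C _ C: inserts after position(s) 3, 6, 11: gutanovafodutar
3. e -> o, i -> u / B C0 _: no change
surface: gutanovafodutar

cell POLE=gu, VEL=ne, MOD=zo:
underlying: gut-novfo-g-k
1. f -> v, k -> g, p -> b, s -> z, t -> d / V _ V: no change
2. 0 -> a / C _ C: inserts after position(s) 3, 6, 9: gutanovafogak
3. e -> o, i -> u / B C0 _: no change
surface: gutanovafogak

cell POLE=gu, VEL=pa, MOD=zo:
underlying: gut-novfo-g-ni
1. f -> v, k -> g, p -> b, s -> z, t -> d / V _ V: no change
2. 0 -> a / C _ C: inserts after position(s) 3, 6, 9: gutanovafogani
3. e -> o, i -> u / B C0 _: fires at position(s) 14: gutanovafoganu
surface: gutanovafoganu

cell POLE=gu, VEL=ri, MOD=ne:
underlying: gut-novfo-tu-mu
1. f -> v, k -> g, p -> b, s -> z, t -> d / V _ V: fires at position(s) 9: gutnovfodumu
2. 0 -> a / C _ C: inserts after position(s) 3, 6: gutanovafodumu
3. e -> o, i -> u / B C0 _: no change
surface: gutanovafodumu

cell POLE=ne, VEL=so, MOD=ne:
underlying: ms-novfo-tu-sik
1. f -> v, k -> g, p -> b, s -> z, t -> d / V _ V: fires at position(s) 8, 10: msnovfoduzik
2. 0 -> a / C _ C: inserts after position(s) 1, 2, 5: masanovafoduzik
3. e -> o, i -> u / B C0 _: fires at position(s) 14: masanovafoduzuk
surface: masanovafoduzuk


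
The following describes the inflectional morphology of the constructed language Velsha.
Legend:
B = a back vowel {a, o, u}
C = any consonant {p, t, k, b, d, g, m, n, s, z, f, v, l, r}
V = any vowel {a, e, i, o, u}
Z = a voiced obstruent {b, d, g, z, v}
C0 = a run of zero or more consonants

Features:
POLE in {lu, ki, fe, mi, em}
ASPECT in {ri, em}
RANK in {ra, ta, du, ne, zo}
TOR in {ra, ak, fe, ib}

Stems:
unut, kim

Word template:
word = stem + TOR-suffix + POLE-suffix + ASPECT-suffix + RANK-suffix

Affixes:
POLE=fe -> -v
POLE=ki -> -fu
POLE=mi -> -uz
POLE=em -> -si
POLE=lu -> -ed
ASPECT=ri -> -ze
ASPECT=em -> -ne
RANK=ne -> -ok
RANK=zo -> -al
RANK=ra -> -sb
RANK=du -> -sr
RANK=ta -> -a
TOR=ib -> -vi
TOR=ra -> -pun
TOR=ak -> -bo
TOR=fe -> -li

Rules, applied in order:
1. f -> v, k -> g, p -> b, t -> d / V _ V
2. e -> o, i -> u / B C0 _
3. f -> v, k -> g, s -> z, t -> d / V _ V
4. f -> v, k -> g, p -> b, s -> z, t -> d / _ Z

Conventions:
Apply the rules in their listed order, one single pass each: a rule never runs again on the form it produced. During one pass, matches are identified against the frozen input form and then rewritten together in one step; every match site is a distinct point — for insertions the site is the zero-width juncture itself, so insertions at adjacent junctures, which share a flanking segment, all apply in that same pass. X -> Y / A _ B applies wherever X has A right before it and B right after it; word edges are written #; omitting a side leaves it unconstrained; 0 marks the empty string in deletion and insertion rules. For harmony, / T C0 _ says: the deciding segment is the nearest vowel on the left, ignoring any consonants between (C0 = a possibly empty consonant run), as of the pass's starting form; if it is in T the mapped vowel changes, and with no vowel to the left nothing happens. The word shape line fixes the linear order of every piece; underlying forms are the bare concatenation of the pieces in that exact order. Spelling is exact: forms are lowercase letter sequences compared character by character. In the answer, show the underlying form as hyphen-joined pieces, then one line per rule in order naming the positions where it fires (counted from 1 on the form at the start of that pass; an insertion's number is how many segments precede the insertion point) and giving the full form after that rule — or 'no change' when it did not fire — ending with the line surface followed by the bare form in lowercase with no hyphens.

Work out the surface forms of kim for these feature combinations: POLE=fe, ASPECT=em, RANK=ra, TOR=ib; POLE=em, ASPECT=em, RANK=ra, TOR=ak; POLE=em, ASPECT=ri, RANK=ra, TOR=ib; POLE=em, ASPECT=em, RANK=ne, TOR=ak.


cell POLE=fe, ASPECT=em, RANK=ra, TOR=ib:
underlying: kim-vi-v-ne-sb
1. f -> v, k -> g, p -> b, t -> d / V _ V: no change
2. e -> o, i -> u / B C0 _: no change
3. f -> v, k -> g, s -> z, t -> d / V _ V: no change
4. f -> v, k -> g, p -> b, s -> z, t -> d / _ Z: fires at position(s) 9: kimvivnezb
surface: kimvivnezb

cell POLE=em, ASPECT=em, RANK=ra, TOR=ak:
underlying: kim-bo-si-ne-sb
1. f -> v, k -> g, p -> b, t -> d / V _ V: no change
2. e -> o, i -> u / B C0 _: fires at position(s) 7: kimbosunesb
3. f -> v, k -> g, s -> z, t -> d / V _ V: fires at position(s) 6: kimbozunesb
4. f -> v, k -> g, p -> b, s -> z, t -> d / _ Z: fires at position(s) 10: kimbozunezb
surface: kimbozunezb

cell POLE=em, ASPECT=ri, RANK=ra, TOR=ib:
underlying: kim-vi-si-ze-sb
1. f -> v, k -> g, p -> b, t -> d / V _ V: no change
2. e -> o, i -> u / B C0 _: no change
3. f -> v, k -> g, s -> z, t -> d / V _ V: fires at position(s) 6: kimvizizesb
4. f -> v, k -> g, p -> b, s -> z, t -> d / _ Z: fires at position(s) 10: kimvizizezb
surface: kimvizizezb

cell POLE=em, ASPECT=em, RANK=ne, TOR=ak:
underlying: kim-bo-si-ne-ok
1. f -> v, k -> g, p -> b, t -> d / V _ V: no change
2. e -> o, i -> u / B C0 _: fires at position(s) 7: kimbosuneok
3. f -> v, k -> g, s -> z, t -> d / V _ V: fires at position(s) 6: kimbozuneok
4. f -> v, k -> g, p -> b, s -> z, t -> d / _ Z: no change
surface: kimbozuneok


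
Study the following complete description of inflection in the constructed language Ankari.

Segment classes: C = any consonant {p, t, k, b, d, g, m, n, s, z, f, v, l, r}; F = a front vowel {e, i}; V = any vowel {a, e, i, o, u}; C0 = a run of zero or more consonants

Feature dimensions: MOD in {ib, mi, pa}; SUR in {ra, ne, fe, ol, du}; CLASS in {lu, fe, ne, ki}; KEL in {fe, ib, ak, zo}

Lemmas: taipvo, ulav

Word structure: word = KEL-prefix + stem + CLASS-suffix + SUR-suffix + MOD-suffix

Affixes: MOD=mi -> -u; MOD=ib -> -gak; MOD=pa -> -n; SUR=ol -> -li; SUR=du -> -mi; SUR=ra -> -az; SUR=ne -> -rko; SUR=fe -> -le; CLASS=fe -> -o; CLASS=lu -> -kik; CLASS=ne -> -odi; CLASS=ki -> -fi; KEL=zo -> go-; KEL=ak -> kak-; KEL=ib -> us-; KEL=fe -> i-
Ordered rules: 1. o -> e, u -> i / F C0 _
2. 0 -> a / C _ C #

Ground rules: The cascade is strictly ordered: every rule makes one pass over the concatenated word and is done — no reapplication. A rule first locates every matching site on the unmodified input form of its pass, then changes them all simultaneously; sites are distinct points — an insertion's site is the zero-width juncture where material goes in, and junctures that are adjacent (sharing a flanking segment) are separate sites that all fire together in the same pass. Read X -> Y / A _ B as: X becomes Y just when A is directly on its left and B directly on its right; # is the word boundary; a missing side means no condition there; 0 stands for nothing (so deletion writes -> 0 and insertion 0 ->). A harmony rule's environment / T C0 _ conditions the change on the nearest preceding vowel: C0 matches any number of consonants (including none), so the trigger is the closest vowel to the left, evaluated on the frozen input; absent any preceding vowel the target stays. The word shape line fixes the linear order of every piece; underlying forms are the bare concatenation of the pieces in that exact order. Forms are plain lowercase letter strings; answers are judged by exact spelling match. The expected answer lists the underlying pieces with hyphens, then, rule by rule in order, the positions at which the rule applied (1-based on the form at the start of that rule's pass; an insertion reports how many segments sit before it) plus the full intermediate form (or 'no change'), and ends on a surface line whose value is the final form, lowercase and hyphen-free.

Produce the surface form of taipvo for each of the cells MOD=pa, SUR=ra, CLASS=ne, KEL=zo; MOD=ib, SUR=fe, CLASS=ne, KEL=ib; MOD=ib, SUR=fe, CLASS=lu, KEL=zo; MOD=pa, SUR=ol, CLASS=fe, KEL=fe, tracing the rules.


cell MOD=pa, SUR=ra, CLASS=ne, KEL=zo:
underlying: go-taipvo-odi-az-n
1. o -> e, u -> i / F C0 _: fires at position(s) 8: gotaipveodiazn
2. 0 -> a / C _ C #: inserts after position(s) 13: gotaipveodiazan
surface: gotaipveodiazan

cell MOD=ib, SUR=fe, CLASS=ne, KEL=ib:
underlying: us-taipvo-odi-le-gak
1. o -> e, u -> i / F C0 _: fires at position(s) 8: ustaipveodilegak
2. 0 -> a / C _ C #: no change
surface: ustaipveodilegak

cell MOD=ib, SUR=fe, CLASS=lu, KEL=zo:
underlying: go-taipvo-kik-le-gak
1. o -> e, u -> i / F C0 _: fires at position(s) 8: gotaipvekiklegak
2. 0 -> a / C _ C #: no change
surface: gotaipvekiklegak

cell MOD=pa, SUR=ol, CLASS=fe, KEL=fe:
underlying: i-taipvo-o-li-n
1. o -> e, u -> i / F C0 _: fires at position(s) 7: itaipveolin
2. 0 -> a / C _ C #: no change
surface: itaipveolin


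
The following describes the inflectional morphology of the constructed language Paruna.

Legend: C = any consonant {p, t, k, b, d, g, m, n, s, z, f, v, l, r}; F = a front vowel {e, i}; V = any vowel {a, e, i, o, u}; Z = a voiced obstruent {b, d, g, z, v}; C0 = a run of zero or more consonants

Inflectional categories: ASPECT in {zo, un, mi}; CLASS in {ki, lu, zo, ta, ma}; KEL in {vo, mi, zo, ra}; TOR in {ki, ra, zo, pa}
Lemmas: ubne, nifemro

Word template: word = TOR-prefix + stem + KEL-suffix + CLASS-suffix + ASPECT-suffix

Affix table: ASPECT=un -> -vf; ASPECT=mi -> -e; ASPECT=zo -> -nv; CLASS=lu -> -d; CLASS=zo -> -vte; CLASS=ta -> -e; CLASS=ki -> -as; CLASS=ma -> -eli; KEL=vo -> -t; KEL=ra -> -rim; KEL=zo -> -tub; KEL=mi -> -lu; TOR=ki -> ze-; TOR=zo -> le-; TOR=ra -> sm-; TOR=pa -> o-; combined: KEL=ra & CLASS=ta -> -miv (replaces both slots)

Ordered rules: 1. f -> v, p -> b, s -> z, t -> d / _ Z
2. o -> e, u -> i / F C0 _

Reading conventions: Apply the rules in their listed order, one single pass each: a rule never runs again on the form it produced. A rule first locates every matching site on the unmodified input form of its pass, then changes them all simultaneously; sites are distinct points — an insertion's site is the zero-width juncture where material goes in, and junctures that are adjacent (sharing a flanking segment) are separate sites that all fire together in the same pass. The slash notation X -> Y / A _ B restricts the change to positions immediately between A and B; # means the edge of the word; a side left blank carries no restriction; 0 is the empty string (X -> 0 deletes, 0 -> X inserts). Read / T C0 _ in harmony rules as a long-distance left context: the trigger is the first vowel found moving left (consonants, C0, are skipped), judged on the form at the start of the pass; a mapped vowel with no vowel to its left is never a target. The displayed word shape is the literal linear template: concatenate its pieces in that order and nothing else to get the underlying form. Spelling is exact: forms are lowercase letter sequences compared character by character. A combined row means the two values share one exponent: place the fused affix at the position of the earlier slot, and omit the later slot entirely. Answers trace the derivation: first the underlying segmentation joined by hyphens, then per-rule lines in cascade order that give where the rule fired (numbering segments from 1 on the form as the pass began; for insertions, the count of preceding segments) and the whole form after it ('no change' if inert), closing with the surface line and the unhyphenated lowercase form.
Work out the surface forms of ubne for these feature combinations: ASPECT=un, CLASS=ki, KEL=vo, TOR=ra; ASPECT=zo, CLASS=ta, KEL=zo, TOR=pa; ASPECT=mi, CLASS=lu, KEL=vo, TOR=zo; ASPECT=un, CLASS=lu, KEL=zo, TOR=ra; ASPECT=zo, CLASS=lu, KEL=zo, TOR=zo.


cell ASPECT=un, CLASS=ki, KEL=vo, TOR=ra:
underlying: sm-ubne-t-as-vf
1. f -> v, p -> b, s -> z, t -> d / _ Z: fires at position(s) 9: smubnetazvf
2. o -> e, u -> i / F C0 _: no change
surface: smubnetazvf

cell ASPECT=zo, CLASS=ta, KEL=zo, TOR=pa:
underlying: o-ubne-tub-e-nv
1. f -> v, p -> b, s -> z, t -> d / _ Z: no change
2. o -> e, u -> i / F C0 _: fires at position(s) 7: oubnetibenv
surface: oubnetibenv

cell ASPECT=mi, CLASS=lu, KEL=vo, TOR=zo:
underlying: le-ubne-t-d-e
1. f -> v, p -> b, s -> z, t -> d / _ Z: fires at position(s) 7: leubnedde
2. o -> e, u -> i / F C0 _: fires at position(s) 3: leibnedde
surface: leibnedde

cell ASPECT=un, CLASS=lu, KEL=zo, TOR=ra:
underlying: sm-ubne-tub-d-vf
1. f -> v, p -> b, s -> z, t -> d / _ Z: no change
2. o -> e, u -> i / F C0 _: fires at position(s) 8: smubnetibdvf
surface: smubnetibdvf

cell ASPECT=zo, CLASS=lu, KEL=zo, TOR=zo:
underlying: le-ubne-tub-d-nv
1. f -> v, p -> b, s -> z, t -> d / _ Z: no change
2. o -> e, u -> i / F C0 _: fires at position(s) 3, 8: leibnetibdnv
surface: leibnetibdnv


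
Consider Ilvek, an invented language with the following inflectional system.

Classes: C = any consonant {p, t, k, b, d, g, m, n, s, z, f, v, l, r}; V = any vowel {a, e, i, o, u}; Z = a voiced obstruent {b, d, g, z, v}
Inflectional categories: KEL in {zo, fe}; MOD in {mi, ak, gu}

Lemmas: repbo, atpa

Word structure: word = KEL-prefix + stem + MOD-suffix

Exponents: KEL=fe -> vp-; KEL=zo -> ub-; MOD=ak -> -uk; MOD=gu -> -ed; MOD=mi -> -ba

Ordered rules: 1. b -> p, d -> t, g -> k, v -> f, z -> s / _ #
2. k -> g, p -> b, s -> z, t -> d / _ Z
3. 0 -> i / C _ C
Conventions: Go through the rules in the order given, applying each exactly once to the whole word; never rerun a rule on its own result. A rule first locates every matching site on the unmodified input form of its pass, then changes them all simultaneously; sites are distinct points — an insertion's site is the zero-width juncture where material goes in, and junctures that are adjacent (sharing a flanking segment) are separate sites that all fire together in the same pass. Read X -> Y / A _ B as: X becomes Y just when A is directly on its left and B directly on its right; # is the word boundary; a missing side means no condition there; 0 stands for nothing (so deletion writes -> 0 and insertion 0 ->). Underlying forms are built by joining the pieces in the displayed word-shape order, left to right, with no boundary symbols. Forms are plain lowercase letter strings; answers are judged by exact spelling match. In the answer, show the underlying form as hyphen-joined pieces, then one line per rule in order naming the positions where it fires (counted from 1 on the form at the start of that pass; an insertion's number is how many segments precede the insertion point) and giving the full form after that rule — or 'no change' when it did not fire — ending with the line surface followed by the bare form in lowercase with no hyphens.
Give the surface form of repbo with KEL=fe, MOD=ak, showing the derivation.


underlying: vp-repbo-uk
1. b -> p, d -> t, g -> k, v -> f, z -> s / _ #: no change
2. k -> g, p -> b, s -> z, t -> d / _ Z: fires at position(s) 5: vprebbouk
3. 0 -> i / C _ C: inserts after position(s) 1, 2, 5: vipirebibouk
surface: vipirebibouk


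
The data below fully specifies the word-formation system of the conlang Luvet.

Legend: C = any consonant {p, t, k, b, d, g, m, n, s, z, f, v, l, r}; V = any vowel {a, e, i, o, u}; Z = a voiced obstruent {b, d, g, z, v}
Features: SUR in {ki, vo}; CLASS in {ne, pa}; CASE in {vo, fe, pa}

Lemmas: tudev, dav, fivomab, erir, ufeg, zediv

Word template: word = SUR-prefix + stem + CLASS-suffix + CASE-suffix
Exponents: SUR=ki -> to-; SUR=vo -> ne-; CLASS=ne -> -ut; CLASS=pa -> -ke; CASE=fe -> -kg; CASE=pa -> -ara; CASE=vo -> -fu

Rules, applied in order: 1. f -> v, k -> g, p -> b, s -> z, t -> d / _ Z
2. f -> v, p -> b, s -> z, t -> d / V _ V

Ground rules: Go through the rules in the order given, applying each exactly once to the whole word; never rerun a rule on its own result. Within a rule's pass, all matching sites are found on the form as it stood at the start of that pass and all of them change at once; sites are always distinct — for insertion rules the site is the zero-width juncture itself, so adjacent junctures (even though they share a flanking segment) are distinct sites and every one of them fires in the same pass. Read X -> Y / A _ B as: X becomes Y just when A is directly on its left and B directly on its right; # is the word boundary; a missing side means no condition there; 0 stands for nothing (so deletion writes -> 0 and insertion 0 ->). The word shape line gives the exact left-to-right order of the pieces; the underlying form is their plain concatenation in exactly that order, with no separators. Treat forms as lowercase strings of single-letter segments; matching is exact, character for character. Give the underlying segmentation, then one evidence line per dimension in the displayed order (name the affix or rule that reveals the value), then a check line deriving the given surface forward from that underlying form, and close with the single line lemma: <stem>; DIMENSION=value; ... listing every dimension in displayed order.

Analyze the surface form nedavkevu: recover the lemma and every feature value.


underlying: ne-dav-ke-fu
SUR=vo - signalled by the affix ne-
CLASS=pa - signalled by the affix -ke
CASE=vo - signalled by the affix -fu
check: nedavkefu -> nedavkefu -> nedavkevu
lemma: dav; SUR=vo; CLASS=pa; CASE=vo


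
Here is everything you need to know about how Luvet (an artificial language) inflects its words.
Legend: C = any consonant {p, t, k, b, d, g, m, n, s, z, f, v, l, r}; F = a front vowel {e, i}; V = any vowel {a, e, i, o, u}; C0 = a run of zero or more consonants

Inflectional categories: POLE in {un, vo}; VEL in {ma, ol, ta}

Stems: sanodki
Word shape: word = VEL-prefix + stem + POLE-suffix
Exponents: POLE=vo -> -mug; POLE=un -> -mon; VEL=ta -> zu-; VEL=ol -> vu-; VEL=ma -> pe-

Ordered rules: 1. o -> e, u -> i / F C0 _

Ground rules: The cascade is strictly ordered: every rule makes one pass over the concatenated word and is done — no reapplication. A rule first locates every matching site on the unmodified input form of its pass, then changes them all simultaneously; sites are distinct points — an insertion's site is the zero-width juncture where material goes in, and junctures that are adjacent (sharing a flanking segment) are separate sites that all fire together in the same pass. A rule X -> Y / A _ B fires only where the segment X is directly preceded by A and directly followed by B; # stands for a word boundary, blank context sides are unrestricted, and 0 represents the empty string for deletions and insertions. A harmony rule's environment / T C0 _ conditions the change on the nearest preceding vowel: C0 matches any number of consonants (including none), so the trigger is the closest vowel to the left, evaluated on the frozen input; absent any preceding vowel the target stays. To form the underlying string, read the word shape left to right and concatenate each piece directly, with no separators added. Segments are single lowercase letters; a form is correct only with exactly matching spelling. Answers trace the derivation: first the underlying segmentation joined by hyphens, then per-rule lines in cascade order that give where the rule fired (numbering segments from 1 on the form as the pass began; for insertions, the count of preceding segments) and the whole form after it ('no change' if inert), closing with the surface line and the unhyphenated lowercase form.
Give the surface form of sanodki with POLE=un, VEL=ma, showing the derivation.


underlying: pe-sanodki-mon
1. o -> e, u -> i / F C0 _: fires at position(s) 11: pesanodkimen
surface: pesanodkimen


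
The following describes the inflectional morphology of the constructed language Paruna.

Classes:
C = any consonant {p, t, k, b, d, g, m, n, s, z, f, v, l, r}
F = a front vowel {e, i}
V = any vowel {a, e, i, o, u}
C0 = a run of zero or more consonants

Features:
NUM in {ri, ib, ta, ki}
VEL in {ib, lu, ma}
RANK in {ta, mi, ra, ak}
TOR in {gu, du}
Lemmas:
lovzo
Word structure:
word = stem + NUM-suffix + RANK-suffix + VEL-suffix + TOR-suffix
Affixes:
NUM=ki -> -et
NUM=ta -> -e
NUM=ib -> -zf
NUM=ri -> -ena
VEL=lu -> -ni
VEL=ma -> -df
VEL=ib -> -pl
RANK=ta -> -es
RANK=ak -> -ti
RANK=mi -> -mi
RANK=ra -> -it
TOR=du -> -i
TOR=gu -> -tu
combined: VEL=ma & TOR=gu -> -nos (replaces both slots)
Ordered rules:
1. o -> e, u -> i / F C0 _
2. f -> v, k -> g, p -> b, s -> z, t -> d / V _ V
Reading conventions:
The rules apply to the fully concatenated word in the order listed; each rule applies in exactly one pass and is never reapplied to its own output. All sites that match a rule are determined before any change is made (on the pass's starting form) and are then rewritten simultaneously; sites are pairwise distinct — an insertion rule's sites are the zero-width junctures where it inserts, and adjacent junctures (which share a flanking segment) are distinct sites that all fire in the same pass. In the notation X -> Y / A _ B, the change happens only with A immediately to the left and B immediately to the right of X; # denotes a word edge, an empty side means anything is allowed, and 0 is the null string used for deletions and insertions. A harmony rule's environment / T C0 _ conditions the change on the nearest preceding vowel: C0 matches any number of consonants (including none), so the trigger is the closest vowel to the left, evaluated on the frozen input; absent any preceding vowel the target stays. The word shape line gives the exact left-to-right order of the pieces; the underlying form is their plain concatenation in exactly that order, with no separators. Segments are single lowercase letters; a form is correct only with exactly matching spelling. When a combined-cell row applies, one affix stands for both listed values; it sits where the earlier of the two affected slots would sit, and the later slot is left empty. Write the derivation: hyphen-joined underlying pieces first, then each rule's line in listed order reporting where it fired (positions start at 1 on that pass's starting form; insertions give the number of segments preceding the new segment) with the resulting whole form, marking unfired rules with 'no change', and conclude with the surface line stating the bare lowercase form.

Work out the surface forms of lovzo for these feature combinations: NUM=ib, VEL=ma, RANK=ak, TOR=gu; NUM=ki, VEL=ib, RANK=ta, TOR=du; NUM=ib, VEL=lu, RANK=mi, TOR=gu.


cell NUM=ib, VEL=ma, RANK=ak, TOR=gu:
underlying: lovzo-zf-ti-nos
1. o -> e, u -> i / F C0 _: fires at position(s) 11: lovzozftines
2. f -> v, k -> g, p -> b, s -> z, t -> d / V _ V: no change
surface: lovzozftines

cell NUM=ki, VEL=ib, RANK=ta, TOR=du:
underlying: lovzo-et-es-pl-i
1. o -> e, u -> i / F C0 _: no change
2. f -> v, k -> g, p -> b, s -> z, t -> d / V _ V: fires at position(s) 7: lovzoedespli
surface: lovzoedespli

cell NUM=ib, VEL=lu, RANK=mi, TOR=gu:
underlying: lovzo-zf-mi-ni-tu
1. o -> e, u -> i / F C0 _: fires at position(s) 13: lovzozfminiti
2. f -> v, k -> g, p -> b, s -> z, t -> d / V _ V: fires at position(s) 12: lovzozfminidi
surface: lovzozfminidi


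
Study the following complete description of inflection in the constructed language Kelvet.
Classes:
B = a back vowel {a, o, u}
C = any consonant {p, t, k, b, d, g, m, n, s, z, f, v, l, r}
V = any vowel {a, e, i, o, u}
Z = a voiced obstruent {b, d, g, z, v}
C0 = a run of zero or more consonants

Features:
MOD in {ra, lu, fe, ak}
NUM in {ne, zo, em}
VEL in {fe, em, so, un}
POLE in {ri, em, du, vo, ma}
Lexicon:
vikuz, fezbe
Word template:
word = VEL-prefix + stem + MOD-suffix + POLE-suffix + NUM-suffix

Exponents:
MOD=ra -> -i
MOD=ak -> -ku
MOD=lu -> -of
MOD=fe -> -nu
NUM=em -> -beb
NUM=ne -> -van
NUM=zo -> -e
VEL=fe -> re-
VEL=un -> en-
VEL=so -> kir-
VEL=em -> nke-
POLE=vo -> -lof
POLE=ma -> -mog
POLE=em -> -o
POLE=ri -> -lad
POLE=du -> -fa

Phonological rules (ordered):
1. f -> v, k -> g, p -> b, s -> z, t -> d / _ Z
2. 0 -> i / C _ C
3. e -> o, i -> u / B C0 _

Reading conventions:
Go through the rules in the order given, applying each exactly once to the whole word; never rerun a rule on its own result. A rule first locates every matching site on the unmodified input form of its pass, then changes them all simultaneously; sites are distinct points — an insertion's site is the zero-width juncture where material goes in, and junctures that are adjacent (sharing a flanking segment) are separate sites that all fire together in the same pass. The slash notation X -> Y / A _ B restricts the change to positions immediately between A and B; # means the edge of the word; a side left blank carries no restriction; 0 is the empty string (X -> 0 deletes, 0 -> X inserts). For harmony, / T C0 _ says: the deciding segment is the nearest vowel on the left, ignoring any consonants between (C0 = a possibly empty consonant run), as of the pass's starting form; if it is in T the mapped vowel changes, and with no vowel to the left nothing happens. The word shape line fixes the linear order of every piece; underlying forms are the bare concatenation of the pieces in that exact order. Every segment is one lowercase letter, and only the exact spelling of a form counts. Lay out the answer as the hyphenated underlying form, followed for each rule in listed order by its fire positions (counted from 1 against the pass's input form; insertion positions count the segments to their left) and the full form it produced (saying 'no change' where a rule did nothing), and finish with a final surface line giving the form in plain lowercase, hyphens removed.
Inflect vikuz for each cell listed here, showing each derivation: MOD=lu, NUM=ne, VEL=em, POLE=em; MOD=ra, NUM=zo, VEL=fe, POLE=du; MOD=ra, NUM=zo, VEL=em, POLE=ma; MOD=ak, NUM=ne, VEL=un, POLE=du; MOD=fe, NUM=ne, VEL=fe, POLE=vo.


cell MOD=lu, NUM=ne, VEL=em, POLE=em:
underlying: nke-vikuz-of-o-van
1. f -> v, k -> g, p -> b, s -> z, t -> d / _ Z: no change
2. 0 -> i / C _ C: inserts after position(s) 1: nikevikuzofovan
3. e -> o, i -> u / B C0 _: no change
surface: nikevikuzofovan

cell MOD=ra, NUM=zo, VEL=fe, POLE=du:
underlying: re-vikuz-i-fa-e
1. f -> v, k -> g, p -> b, s -> z, t -> d / _ Z: no change
2. 0 -> i / C _ C: no change
3. e -> o, i -> u / B C0 _: fires at position(s) 8, 11: revikuzufao
surface: revikuzufao

cell MOD=ra, NUM=zo, VEL=em, POLE=ma:
underlying: nke-vikuz-i-mog-e
1. f -> v, k -> g, p -> b, s -> z, t -> d / _ Z: no change
2. 0 -> i / C _ C: inserts after position(s) 1: nikevikuzimoge
3. e -> o, i -> u / B C0 _: fires at position(s) 10, 14: nikevikuzumogo
surface: nikevikuzumogo

cell MOD=ak, NUM=ne, VEL=un, POLE=du:
underlying: en-vikuz-ku-fa-van
1. f -> v, k -> g, p -> b, s -> z, t -> d / _ Z: no change
2. 0 -> i / C _ C: inserts after position(s) 2, 7: enivikuzikufavan
3. e -> o, i -> u / B C0 _: fires at position(s) 9: enivikuzukufavan
surface: enivikuzukufavan

cell MOD=fe, NUM=ne, VEL=fe, POLE=vo:
underlying: re-vikuz-nu-lof-van
1. f -> v, k -> g, p -> b, s -> z, t -> d / _ Z: fires at position(s) 12: revikuznulovvan
2. 0 -> i / C _ C: inserts after position(s) 7, 12: revikuzinulovivan
3. e -> o, i -> u / B C0 _: fires at position(s) 8, 14: revikuzunulovuvan
surface: revikuzunulovuvan


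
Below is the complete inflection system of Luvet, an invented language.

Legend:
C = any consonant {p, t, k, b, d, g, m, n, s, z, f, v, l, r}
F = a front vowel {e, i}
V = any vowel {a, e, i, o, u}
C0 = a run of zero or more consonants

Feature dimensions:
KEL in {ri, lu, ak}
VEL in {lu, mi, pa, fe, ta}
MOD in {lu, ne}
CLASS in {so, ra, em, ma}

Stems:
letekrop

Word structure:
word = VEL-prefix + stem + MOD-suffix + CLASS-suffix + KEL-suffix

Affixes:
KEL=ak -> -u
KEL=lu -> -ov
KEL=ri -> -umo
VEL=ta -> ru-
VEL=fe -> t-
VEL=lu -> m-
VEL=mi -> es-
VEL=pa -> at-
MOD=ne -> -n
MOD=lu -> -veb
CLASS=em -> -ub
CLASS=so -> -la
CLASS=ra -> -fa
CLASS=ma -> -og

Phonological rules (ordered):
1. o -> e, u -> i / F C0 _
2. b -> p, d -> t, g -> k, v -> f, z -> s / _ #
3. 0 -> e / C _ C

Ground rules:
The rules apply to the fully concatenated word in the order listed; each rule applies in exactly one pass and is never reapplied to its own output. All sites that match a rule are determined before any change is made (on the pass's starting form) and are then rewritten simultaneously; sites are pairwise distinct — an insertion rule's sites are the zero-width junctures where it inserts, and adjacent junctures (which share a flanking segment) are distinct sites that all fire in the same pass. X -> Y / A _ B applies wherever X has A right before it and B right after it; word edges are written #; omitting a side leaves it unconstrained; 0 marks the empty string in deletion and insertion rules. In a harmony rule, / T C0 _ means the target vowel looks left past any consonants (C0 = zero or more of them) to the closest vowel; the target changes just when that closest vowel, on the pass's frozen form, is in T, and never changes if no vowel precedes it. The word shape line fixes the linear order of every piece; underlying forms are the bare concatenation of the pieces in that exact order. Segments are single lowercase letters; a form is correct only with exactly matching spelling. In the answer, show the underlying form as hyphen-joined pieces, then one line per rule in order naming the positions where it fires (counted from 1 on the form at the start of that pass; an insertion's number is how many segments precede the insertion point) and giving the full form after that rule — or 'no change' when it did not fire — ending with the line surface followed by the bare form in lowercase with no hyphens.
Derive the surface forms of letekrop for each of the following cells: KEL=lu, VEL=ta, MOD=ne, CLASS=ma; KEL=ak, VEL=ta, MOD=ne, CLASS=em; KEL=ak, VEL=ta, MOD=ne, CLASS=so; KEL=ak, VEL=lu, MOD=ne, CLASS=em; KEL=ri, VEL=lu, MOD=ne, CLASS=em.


cell KEL=lu, VEL=ta, MOD=ne, CLASS=ma:
underlying: ru-letekrop-n-og-ov
1. o -> e, u -> i / F C0 _: fires at position(s) 9: ruletekrepnogov
2. b -> p, d -> t, g -> k, v -> f, z -> s / _ #: fires at position(s) 15: ruletekrepnogof
3. 0 -> e / C _ C: inserts after position(s) 7, 10: ruletekerepenogof
surface: ruletekerepenogof

cell KEL=ak, VEL=ta, MOD=ne, CLASS=em:
underlying: ru-letekrop-n-ub-u
1. o -> e, u -> i / F C0 _: fires at position(s) 9: ruletekrepnubu
2. b -> p, d -> t, g -> k, v -> f, z -> s / _ #: no change
3. 0 -> e / C _ C: inserts after position(s) 7, 10: ruletekerepenubu
surface: ruletekerepenubu

cell KEL=ak, VEL=ta, MOD=ne, CLASS=so:
underlying: ru-letekrop-n-la-u
1. o -> e, u -> i / F C0 _: fires at position(s) 9: ruletekrepnlau
2. b -> p, d -> t, g -> k, v -> f, z -> s / _ #: no change
3. 0 -> e / C _ C: inserts after position(s) 7, 10, 11: ruletekerepenelau
surface: ruletekerepenelau

cell KEL=ak, VEL=lu, MOD=ne, CLASS=em:
underlying: m-letekrop-n-ub-u
1. o -> e, u -> i / F C0 _: fires at position(s) 8: mletekrepnubu
2. b -> p, d -> t, g -> k, v -> f, z -> s / _ #: no change
3. 0 -> e / C _ C: inserts after position(s) 1, 6, 9: meletekerepenubu
surface: meletekerepenubu

cell KEL=ri, VEL=lu, MOD=ne, CLASS=em:
underlying: m-letekrop-n-ub-umo
1. o -> e, u -> i / F C0 _: fires at position(s) 8: mletekrepnubumo
2. b -> p, d -> t, g -> k, v -> f, z -> s / _ #: no change
3. 0 -> e / C _ C: inserts after position(s) 1, 6, 9: meletekerepenubumo
surface: meletekerepenubumo


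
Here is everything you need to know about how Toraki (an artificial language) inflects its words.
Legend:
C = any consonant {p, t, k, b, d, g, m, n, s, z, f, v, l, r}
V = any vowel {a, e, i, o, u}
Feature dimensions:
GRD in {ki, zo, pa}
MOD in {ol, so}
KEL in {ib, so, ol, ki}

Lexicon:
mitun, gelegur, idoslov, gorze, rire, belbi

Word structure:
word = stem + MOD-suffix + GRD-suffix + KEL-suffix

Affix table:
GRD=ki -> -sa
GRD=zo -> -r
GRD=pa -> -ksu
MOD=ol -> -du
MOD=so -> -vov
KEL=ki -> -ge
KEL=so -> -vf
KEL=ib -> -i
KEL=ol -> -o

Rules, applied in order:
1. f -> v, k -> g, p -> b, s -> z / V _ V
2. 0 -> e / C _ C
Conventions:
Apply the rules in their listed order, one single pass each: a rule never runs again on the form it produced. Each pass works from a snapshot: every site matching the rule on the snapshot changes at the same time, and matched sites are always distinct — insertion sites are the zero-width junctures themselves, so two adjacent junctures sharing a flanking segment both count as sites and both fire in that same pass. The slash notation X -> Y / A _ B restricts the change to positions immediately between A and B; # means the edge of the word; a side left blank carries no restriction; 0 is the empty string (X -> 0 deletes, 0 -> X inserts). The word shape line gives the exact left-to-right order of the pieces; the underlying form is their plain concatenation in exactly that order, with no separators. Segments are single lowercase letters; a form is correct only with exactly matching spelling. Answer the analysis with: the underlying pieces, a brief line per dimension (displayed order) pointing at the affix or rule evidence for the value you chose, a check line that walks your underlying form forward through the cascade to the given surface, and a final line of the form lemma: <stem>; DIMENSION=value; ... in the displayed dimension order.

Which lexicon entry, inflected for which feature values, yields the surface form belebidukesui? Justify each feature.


underlying: belbi-du-ksu-i
GRD=pa - signalled by the affix -ksu
MOD=ol - signalled by the affix -du
KEL=ib - signalled by the affix -i
check: belbiduksui -> belbiduksui -> belebidukesui
lemma: belbi; GRD=pa; MOD=ol; KEL=ib
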